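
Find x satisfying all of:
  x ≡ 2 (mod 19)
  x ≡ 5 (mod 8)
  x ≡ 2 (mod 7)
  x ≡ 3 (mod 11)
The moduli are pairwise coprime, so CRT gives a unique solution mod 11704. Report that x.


Product of moduli M = 19 · 8 · 7 · 11 = 11704.
Merge one congruence at a time:
  Start: x ≡ 2 (mod 19).
  Combine with x ≡ 5 (mod 8); new modulus lcm = 152.
    Write x = 2 + 19·t and substitute into x ≡ 5 (mod 8): 19·t ≡ 5 − 2 = 3 (mod 8).
    Reduce coefficients mod 8: 3·t ≡ 3 (mod 8).
    The inverse of 3 mod 8 is 3 (since 3·3 = 9 = 1·8 + 1), so t ≡ 3·3 = 9 ≡ 1 (mod 8).
    Then x = 2 + 19·1 = 21, valid modulo lcm(19, 8) = 152: x ≡ 21 (mod 152).
  Combine with x ≡ 2 (mod 7); new modulus lcm = 1064.
    Write x = 21 + 152·t and substitute into x ≡ 2 (mod 7): 152·t ≡ 2 − 21 = -19 (mod 7).
    Reduce coefficients mod 7: 5·t ≡ 2 (mod 7).
    The inverse of 5 mod 7 is 3 (since 5·3 = 15 = 2·7 + 1), so t ≡ 3·2 = 6 ≡ 6 (mod 7).
    Then x = 21 + 152·6 = 933, valid modulo lcm(152, 7) = 1064: x ≡ 933 (mod 1064).
  Combine with x ≡ 3 (mod 11); new modulus lcm = 11704.
    Write x = 933 + 1064·t and substitute into x ≡ 3 (mod 11): 1064·t ≡ 3 − 933 = -930 (mod 11).
    Reduce coefficients mod 11: 8·t ≡ 5 (mod 11).
    The inverse of 8 mod 11 is 7 (since 8·7 = 56 = 5·11 + 1), so t ≡ 7·5 = 35 ≡ 2 (mod 11).
    Then x = 933 + 1064·2 = 3061, valid modulo lcm(1064, 11) = 11704: x ≡ 3061 (mod 11704).
Verify against each original: 3061 mod 19 = 2, 3061 mod 8 = 5, 3061 mod 7 = 2, 3061 mod 11 = 3.

x ≡ 3061 (mod 11704).


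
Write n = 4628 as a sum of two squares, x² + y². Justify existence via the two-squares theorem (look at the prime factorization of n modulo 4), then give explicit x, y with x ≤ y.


Step 1: Factor n = 4628 = 2^2 · 13 · 89.
Step 2: Check the mod-4 condition on each prime factor: 2 = 2 (special); 13 ≡ 1 (mod 4), exponent 1; 89 ≡ 1 (mod 4), exponent 1.
All primes ≡ 3 (mod 4) appear to even exponent (or don't appear), so by the two-squares theorem n IS expressible as a sum of two squares.
Step 3: Build a representation. Group n = k² · m with k = 2 and m = 13 · 89 = 1157 (a product of primes ≡ 1 (mod 4)); a representation of m scales to one of n via (k·x)² + (k·y)² = k²(x² + y²). Each prime p ≡ 1 (mod 4) is itself a sum of two squares; find a² by testing p − a² for a perfect square:
  13: 13 − 1² = 12, 13 − 2² = 9 = 3² ⇒ 13 = 2² + 3².
  89: 89 − 1² = 88, 89 − 2² = 85, 89 − 3² = 80, 89 − 4² = 73, 89 − 5² = 64 = 8² ⇒ 89 = 5² + 8².
  Combine using the Brahmagupta–Fibonacci identity (a² + b²)(c² + d²) = (ac − bd)² + (ad + bc)² = (ac + bd)² + (ad − bc)²:
  13 · 89 = 1157: from (2² + 3²)(5² + 8²), take (2·5 − 3·8, 2·8 + 3·5) = (10 − 24, 16 + 15) = (-14, 31); dropping signs (only squares matter) gives (14, 31); check 14² + 31² = 196 + 961 = 1157 ✓.
  Scale by k = 2: (2·14, 2·31) = (28, 62).
Step 4: Order so x ≤ y and verify: 28² + 62² = 784 + 3844 = 4628 = n. ✓

n = 4628 = 28² + 62² (one valid representation with x ≤ y).


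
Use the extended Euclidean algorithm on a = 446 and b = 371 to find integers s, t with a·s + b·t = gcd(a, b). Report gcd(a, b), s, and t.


Euclidean algorithm on (446, 371) — divide until remainder is 0:
  446 = 1 · 371 + 75
  371 = 4 · 75 + 71
  75 = 1 · 71 + 4
  71 = 17 · 4 + 3
  4 = 1 · 3 + 1
  3 = 3 · 1 + 0
gcd(446, 371) = 1.
Track Bezout coefficients alongside the remainders: start with r₀ = 446 = a·1 + b·0 (s = 1, t = 0) and r₁ = 371 = a·0 + b·1 (s = 0, t = 1); each new remainder r_{k+1} = r_{k-1} − q_k·r_k inherits s_{k+1} = s_{k-1} − q_k·s_k, t_{k+1} = t_{k-1} − q_k·t_k, so r_k = a·s_k + b·t_k at every step:
  q = 1: r = 75, s = 1 − 1·0 = 1, t = 0 − 1·1 = -1  (check: 446·1 + 371·(-1) = 75)
  q = 4: r = 71, s = 0 − 4·1 = -4, t = 1 − 4·(-1) = 5  (check: 446·(-4) + 371·5 = 71)
  q = 1: r = 4, s = 1 − 1·(-4) = 5, t = -1 − 1·5 = -6  (check: 446·5 + 371·(-6) = 4)
  q = 17: r = 3, s = -4 − 17·5 = -89, t = 5 − 17·(-6) = 107  (check: 446·(-89) + 371·107 = 3)
  q = 1: r = 1, s = 5 − 1·(-89) = 94, t = -6 − 1·107 = -113  (check: 446·94 + 371·(-113) = 1)
The row with r = 1 (the gcd) gives the Bezout coefficients s = 94, t = -113.
Result: 446 · (94) + 371 · (-113) = 1.

gcd(446, 371) = 1; s = 94, t = -113 (check: 446·94 + 371·(-113) = 1).


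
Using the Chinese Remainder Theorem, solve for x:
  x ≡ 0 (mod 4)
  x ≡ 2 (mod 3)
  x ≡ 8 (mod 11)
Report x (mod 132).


Moduli 4, 3, 11 are pairwise coprime; by CRT there is a unique solution modulo M = 4 · 3 · 11 = 132.
Solve pairwise, accumulating the modulus:
  Start with x ≡ 0 (mod 4).
  Combine with x ≡ 2 (mod 3): since gcd(4, 3) = 1, we get a unique residue mod 12.
    Write x = 0 + 4·t and substitute into x ≡ 2 (mod 3): 4·t ≡ 2 − 0 = 2 (mod 3).
    Reduce coefficients mod 3: 1·t ≡ 2 (mod 3).
    So t ≡ 2 (mod 3).
    Then x = 0 + 4·2 = 8, valid modulo lcm(4, 3) = 12: x ≡ 8 (mod 12).
  Combine with x ≡ 8 (mod 11): since gcd(12, 11) = 1, we get a unique residue mod 132.
    Write x = 8 + 12·t and substitute into x ≡ 8 (mod 11): 12·t ≡ 8 − 8 = 0 (mod 11).
    Reduce coefficients mod 11: 1·t ≡ 0 (mod 11).
    So t ≡ 0 (mod 11).
    Then x = 8 + 12·0 = 8, valid modulo lcm(12, 11) = 132: x ≡ 8 (mod 132).
Verify: 8 mod 4 = 0 ✓, 8 mod 3 = 2 ✓, 8 mod 11 = 8 ✓.

x ≡ 8 (mod 132).


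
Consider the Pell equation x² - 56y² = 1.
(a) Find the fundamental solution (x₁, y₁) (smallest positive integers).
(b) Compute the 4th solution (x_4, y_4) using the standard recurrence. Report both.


Step 1: Find the fundamental solution (x₁, y₁) of x² - 56y² = 1.
  Expand √56 as a continued fraction. a₀ = ⌊√56⌋ = 7; iterate m_{k+1} = d_k·a_k − m_k, d_{k+1} = (56 − m_{k+1}²)/d_k, a_{k+1} = ⌊(a₀ + m_{k+1})/d_{k+1}⌋ (starting m₀ = 0, d₀ = 1), with convergents p_k = a_k·p_{k-1} + p_{k-2}, q_k = a_k·q_{k-1} + q_{k-2} (p₋₁ = 1, q₋₁ = 0):
  k = 0: a₀ = 7; p₀/q₀ = 7/1; p₀² − 56·q₀² = 49 − 56 = -7.
  k = 1: m = 7, d = 7, a = ⌊(7 + 7)/7⌋ = 2; p/q = (2·7 + 1)/(2·1 + 0) = 15/2; p² − 56·q² = 225 − 224 = 1.
  The first convergent with p² − 56·q² = 1 gives the fundamental solution (x₁, y₁) = (15, 2).
Step 2: Apply the recurrence (x_{n+1}, y_{n+1}) = (x₁x_n + 56y₁y_n, x₁y_n + y₁x_n) repeatedly.
  From (x_1, y_1) = (15, 2): x_2 = 15·15 + 56·2·2 = 449; y_2 = 15·2 + 2·15 = 60.
  From (x_2, y_2) = (449, 60): x_3 = 15·449 + 56·2·60 = 13455; y_3 = 15·60 + 2·449 = 1798.
  From (x_3, y_3) = (13455, 1798): x_4 = 15·13455 + 56·2·1798 = 403201; y_4 = 15·1798 + 2·13455 = 53880.
Step 3: Verify x_4² - 56·y_4² = 162571046401 - 162571046400 = 1 (should be 1). ✓

(x_1, y_1) = (15, 2); (x_4, y_4) = (403201, 53880).


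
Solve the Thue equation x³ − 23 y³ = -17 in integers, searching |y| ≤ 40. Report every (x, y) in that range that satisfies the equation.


The equation is x³ - 23y³ = -17. For fixed y, x³ = 23·y³ − 17, so a solution requires the RHS to be a perfect cube.
Strategy: iterate y from -40 to 40, compute RHS = 23·y³ − 17, and check whether it is a (positive or negative) perfect cube.
Check small values of y:
  y = 0: RHS = -17 is not a perfect cube.
  y = 1: RHS = 6 is not a perfect cube.
  y = -1: RHS = -40 is not a perfect cube.
  y = 2: RHS = 167 is not a perfect cube.
  y = -2: RHS = -201 is not a perfect cube.
  y = 3: RHS = 604 is not a perfect cube.
  y = -3: RHS = -638 is not a perfect cube.
Continuing the search up to |y| = 40 finds no solutions either.
No (x, y) in the scanned range satisfies the equation.

No integer solutions with |y| ≤ 40.


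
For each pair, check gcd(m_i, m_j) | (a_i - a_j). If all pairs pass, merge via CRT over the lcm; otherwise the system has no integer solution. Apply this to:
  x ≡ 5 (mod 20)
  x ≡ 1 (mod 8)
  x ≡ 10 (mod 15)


Moduli 20, 8, 15 are not pairwise coprime, so CRT works modulo lcm(m_i) when all pairwise compatibility conditions hold.
Pairwise compatibility: gcd(m_i, m_j) must divide a_i - a_j for every pair.
Merge one congruence at a time:
  Start: x ≡ 5 (mod 20).
  Combine with x ≡ 1 (mod 8): gcd(20, 8) = 4; 1 - 5 = -4, which IS divisible by 4, so compatible.
    Write x = 5 + 20·t and substitute into x ≡ 1 (mod 8): 20·t ≡ 1 − 5 = -4 (mod 8).
    Divide the congruence (and modulus) by g = 4: 5·t ≡ -1 (mod 2).
    Reduce coefficients mod 2: 1·t ≡ 1 (mod 2).
    So t ≡ 1 (mod 2).
    Then x = 5 + 20·1 = 25, valid modulo lcm(20, 8) = 40: x ≡ 25 (mod 40).
  Combine with x ≡ 10 (mod 15): gcd(40, 15) = 5; 10 - 25 = -15, which IS divisible by 5, so compatible.
    Write x = 25 + 40·t and substitute into x ≡ 10 (mod 15): 40·t ≡ 10 − 25 = -15 (mod 15).
    Divide the congruence (and modulus) by g = 5: 8·t ≡ -3 (mod 3).
    Reduce coefficients mod 3: 2·t ≡ 0 (mod 3).
    The inverse of 2 mod 3 is 2 (since 2·2 = 4 = 1·3 + 1), so t ≡ 2·0 = 0 ≡ 0 (mod 3).
    Then x = 25 + 40·0 = 25, valid modulo lcm(40, 15) = 120: x ≡ 25 (mod 120).
Verify: 25 mod 20 = 5, 25 mod 8 = 1, 25 mod 15 = 10.

x ≡ 25 (mod 120).


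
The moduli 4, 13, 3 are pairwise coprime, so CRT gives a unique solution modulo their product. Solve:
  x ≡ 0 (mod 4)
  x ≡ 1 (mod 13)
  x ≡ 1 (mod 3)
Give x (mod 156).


Moduli 4, 13, 3 are pairwise coprime; by CRT there is a unique solution modulo M = 4 · 13 · 3 = 156.
Solve pairwise, accumulating the modulus:
  Start with x ≡ 0 (mod 4).
  Combine with x ≡ 1 (mod 13): since gcd(4, 13) = 1, we get a unique residue mod 52.
    Write x = 0 + 4·t and substitute into x ≡ 1 (mod 13): 4·t ≡ 1 − 0 = 1 (mod 13).
    The inverse of 4 mod 13 is 10 (since 4·10 = 40 = 3·13 + 1), so t ≡ 10·1 = 10 ≡ 10 (mod 13).
    Then x = 0 + 4·10 = 40, valid modulo lcm(4, 13) = 52: x ≡ 40 (mod 52).
  Combine with x ≡ 1 (mod 3): since gcd(52, 3) = 1, we get a unique residue mod 156.
    Write x = 40 + 52·t and substitute into x ≡ 1 (mod 3): 52·t ≡ 1 − 40 = -39 (mod 3).
    Reduce coefficients mod 3: 1·t ≡ 0 (mod 3).
    So t ≡ 0 (mod 3).
    Then x = 40 + 52·0 = 40, valid modulo lcm(52, 3) = 156: x ≡ 40 (mod 156).
Verify: 40 mod 4 = 0 ✓, 40 mod 13 = 1 ✓, 40 mod 3 = 1 ✓.

x ≡ 40 (mod 156).


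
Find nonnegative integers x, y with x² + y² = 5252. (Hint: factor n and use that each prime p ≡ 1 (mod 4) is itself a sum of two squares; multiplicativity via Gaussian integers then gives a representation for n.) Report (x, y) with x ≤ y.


Step 1: Factor n = 5252 = 2^2 · 13 · 101.
Step 2: Check the mod-4 condition on each prime factor: 2 = 2 (special); 13 ≡ 1 (mod 4), exponent 1; 101 ≡ 1 (mod 4), exponent 1.
All primes ≡ 3 (mod 4) appear to even exponent (or don't appear), so by the two-squares theorem n IS expressible as a sum of two squares.
Step 3: Build a representation. Group n = k² · m with k = 2 and m = 13 · 101 = 1313 (a product of primes ≡ 1 (mod 4)); a representation of m scales to one of n via (k·x)² + (k·y)² = k²(x² + y²). Each prime p ≡ 1 (mod 4) is itself a sum of two squares; find a² by testing p − a² for a perfect square:
  13: 13 − 1² = 12, 13 − 2² = 9 = 3² ⇒ 13 = 2² + 3².
  101: 101 − 1² = 100 = 10² ⇒ 101 = 1² + 10².
  Combine using the Brahmagupta–Fibonacci identity (a² + b²)(c² + d²) = (ac − bd)² + (ad + bc)² = (ac + bd)² + (ad − bc)²:
  13 · 101 = 1313: from (2² + 3²)(1² + 10²), take (2·1 − 3·10, 2·10 + 3·1) = (2 − 30, 20 + 3) = (-28, 23); dropping signs (only squares matter) gives (28, 23); check 28² + 23² = 784 + 529 = 1313 ✓.
  Scale by k = 2: (2·28, 2·23) = (56, 46).
Step 4: Order so x ≤ y and verify: 46² + 56² = 2116 + 3136 = 5252 = n. ✓

n = 5252 = 46² + 56² (one valid representation with x ≤ y).


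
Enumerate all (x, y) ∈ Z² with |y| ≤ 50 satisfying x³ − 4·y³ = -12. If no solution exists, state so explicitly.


The equation is x³ - 4y³ = -12. For fixed y, x³ = 4·y³ − 12, so a solution requires the RHS to be a perfect cube.
Strategy: iterate y from -50 to 50, compute RHS = 4·y³ − 12, and check whether it is a (positive or negative) perfect cube.
Check small values of y:
  y = 0: RHS = -12 is not a perfect cube.
  y = 1: RHS = -8 = (-2)³ ⇒ x = -2 works.
  y = -1: RHS = -16 is not a perfect cube.
  y = 2: RHS = 20 is not a perfect cube.
  y = -2: RHS = -44 is not a perfect cube.
  y = 3: RHS = 96 is not a perfect cube.
  y = -3: RHS = -120 is not a perfect cube.
Continuing, at y = -5: RHS = -512 = (-8)³ ⇒ x = -8 works.
Searching the remaining y in |y| ≤ 50 finds no further solutions.
Collected solutions: (-2, 1), (-8, -5).

Solutions (with |y| ≤ 50): (-2, 1), (-8, -5).


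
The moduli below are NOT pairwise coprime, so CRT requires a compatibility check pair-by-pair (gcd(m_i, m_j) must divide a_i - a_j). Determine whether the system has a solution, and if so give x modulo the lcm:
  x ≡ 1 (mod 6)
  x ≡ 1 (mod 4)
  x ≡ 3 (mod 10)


Moduli 6, 4, 10 are not pairwise coprime, so CRT works modulo lcm(m_i) when all pairwise compatibility conditions hold.
Pairwise compatibility: gcd(m_i, m_j) must divide a_i - a_j for every pair.
Merge one congruence at a time:
  Start: x ≡ 1 (mod 6).
  Combine with x ≡ 1 (mod 4): gcd(6, 4) = 2; 1 - 1 = 0, which IS divisible by 2, so compatible.
    Write x = 1 + 6·t and substitute into x ≡ 1 (mod 4): 6·t ≡ 1 − 1 = 0 (mod 4).
    Divide the congruence (and modulus) by g = 2: 3·t ≡ 0 (mod 2).
    Reduce coefficients mod 2: 1·t ≡ 0 (mod 2).
    So t ≡ 0 (mod 2).
    Then x = 1 + 6·0 = 1, valid modulo lcm(6, 4) = 12: x ≡ 1 (mod 12).
  Combine with x ≡ 3 (mod 10): gcd(12, 10) = 2; 3 - 1 = 2, which IS divisible by 2, so compatible.
    Write x = 1 + 12·t and substitute into x ≡ 3 (mod 10): 12·t ≡ 3 − 1 = 2 (mod 10).
    Divide the congruence (and modulus) by g = 2: 6·t ≡ 1 (mod 5).
    Reduce coefficients mod 5: 1·t ≡ 1 (mod 5).
    So t ≡ 1 (mod 5).
    Then x = 1 + 12·1 = 13, valid modulo lcm(12, 10) = 60: x ≡ 13 (mod 60).
Verify: 13 mod 6 = 1, 13 mod 4 = 1, 13 mod 10 = 3.

x ≡ 13 (mod 60).


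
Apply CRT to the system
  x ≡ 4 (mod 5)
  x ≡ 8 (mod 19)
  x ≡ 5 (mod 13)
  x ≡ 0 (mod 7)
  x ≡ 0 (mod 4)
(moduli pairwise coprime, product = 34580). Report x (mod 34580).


Product of moduli M = 5 · 19 · 13 · 7 · 4 = 34580.
Merge one congruence at a time:
  Start: x ≡ 4 (mod 5).
  Combine with x ≡ 8 (mod 19); new modulus lcm = 95.
    Write x = 4 + 5·t and substitute into x ≡ 8 (mod 19): 5·t ≡ 8 − 4 = 4 (mod 19).
    The inverse of 5 mod 19 is 4 (since 5·4 = 20 = 1·19 + 1), so t ≡ 4·4 = 16 ≡ 16 (mod 19).
    Then x = 4 + 5·16 = 84, valid modulo lcm(5, 19) = 95: x ≡ 84 (mod 95).
  Combine with x ≡ 5 (mod 13); new modulus lcm = 1235.
    Write x = 84 + 95·t and substitute into x ≡ 5 (mod 13): 95·t ≡ 5 − 84 = -79 (mod 13).
    Reduce coefficients mod 13: 4·t ≡ 12 (mod 13).
    The inverse of 4 mod 13 is 10 (since 4·10 = 40 = 3·13 + 1), so t ≡ 10·12 = 120 ≡ 3 (mod 13).
    Then x = 84 + 95·3 = 369, valid modulo lcm(95, 13) = 1235: x ≡ 369 (mod 1235).
  Combine with x ≡ 0 (mod 7); new modulus lcm = 8645.
    Write x = 369 + 1235·t and substitute into x ≡ 0 (mod 7): 1235·t ≡ 0 − 369 = -369 (mod 7).
    Reduce coefficients mod 7: 3·t ≡ 2 (mod 7).
    The inverse of 3 mod 7 is 5 (since 3·5 = 15 = 2·7 + 1), so t ≡ 5·2 = 10 ≡ 3 (mod 7).
    Then x = 369 + 1235·3 = 4074, valid modulo lcm(1235, 7) = 8645: x ≡ 4074 (mod 8645).
  Combine with x ≡ 0 (mod 4); new modulus lcm = 34580.
    Write x = 4074 + 8645·t and substitute into x ≡ 0 (mod 4): 8645·t ≡ 0 − 4074 = -4074 (mod 4).
    Reduce coefficients mod 4: 1·t ≡ 2 (mod 4).
    So t ≡ 2 (mod 4).
    Then x = 4074 + 8645·2 = 21364, valid modulo lcm(8645, 4) = 34580: x ≡ 21364 (mod 34580).
Verify against each original: 21364 mod 5 = 4, 21364 mod 19 = 8, 21364 mod 13 = 5, 21364 mod 7 = 0, 21364 mod 4 = 0.

x ≡ 21364 (mod 34580).


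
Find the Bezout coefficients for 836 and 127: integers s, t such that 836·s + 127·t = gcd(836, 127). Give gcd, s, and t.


Euclidean algorithm on (836, 127) — divide until remainder is 0:
  836 = 6 · 127 + 74
  127 = 1 · 74 + 53
  74 = 1 · 53 + 21
  53 = 2 · 21 + 11
  21 = 1 · 11 + 10
  11 = 1 · 10 + 1
  10 = 10 · 1 + 0
gcd(836, 127) = 1.
Track Bezout coefficients alongside the remainders: start with r₀ = 836 = a·1 + b·0 (s = 1, t = 0) and r₁ = 127 = a·0 + b·1 (s = 0, t = 1); each new remainder r_{k+1} = r_{k-1} − q_k·r_k inherits s_{k+1} = s_{k-1} − q_k·s_k, t_{k+1} = t_{k-1} − q_k·t_k, so r_k = a·s_k + b·t_k at every step:
  q = 6: r = 74, s = 1 − 6·0 = 1, t = 0 − 6·1 = -6  (check: 836·1 + 127·(-6) = 74)
  q = 1: r = 53, s = 0 − 1·1 = -1, t = 1 − 1·(-6) = 7  (check: 836·(-1) + 127·7 = 53)
  q = 1: r = 21, s = 1 − 1·(-1) = 2, t = -6 − 1·7 = -13  (check: 836·2 + 127·(-13) = 21)
  q = 2: r = 11, s = -1 − 2·2 = -5, t = 7 − 2·(-13) = 33  (check: 836·(-5) + 127·33 = 11)
  q = 1: r = 10, s = 2 − 1·(-5) = 7, t = -13 − 1·33 = -46  (check: 836·7 + 127·(-46) = 10)
  q = 1: r = 1, s = -5 − 1·7 = -12, t = 33 − 1·(-46) = 79  (check: 836·(-12) + 127·79 = 1)
The row with r = 1 (the gcd) gives the Bezout coefficients s = -12, t = 79.
Result: 836 · (-12) + 127 · (79) = 1.

gcd(836, 127) = 1; s = -12, t = 79 (check: 836·(-12) + 127·79 = 1).


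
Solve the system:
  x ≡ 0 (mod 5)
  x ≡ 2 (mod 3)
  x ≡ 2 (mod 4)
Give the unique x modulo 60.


Moduli 5, 3, 4 are pairwise coprime; by CRT there is a unique solution modulo M = 5 · 3 · 4 = 60.
Solve pairwise, accumulating the modulus:
  Start with x ≡ 0 (mod 5).
  Combine with x ≡ 2 (mod 3): since gcd(5, 3) = 1, we get a unique residue mod 15.
    Write x = 0 + 5·t and substitute into x ≡ 2 (mod 3): 5·t ≡ 2 − 0 = 2 (mod 3).
    Reduce coefficients mod 3: 2·t ≡ 2 (mod 3).
    The inverse of 2 mod 3 is 2 (since 2·2 = 4 = 1·3 + 1), so t ≡ 2·2 = 4 ≡ 1 (mod 3).
    Then x = 0 + 5·1 = 5, valid modulo lcm(5, 3) = 15: x ≡ 5 (mod 15).
  Combine with x ≡ 2 (mod 4): since gcd(15, 4) = 1, we get a unique residue mod 60.
    Write x = 5 + 15·t and substitute into x ≡ 2 (mod 4): 15·t ≡ 2 − 5 = -3 (mod 4).
    Reduce coefficients mod 4: 3·t ≡ 1 (mod 4).
    The inverse of 3 mod 4 is 3 (since 3·3 = 9 = 2·4 + 1), so t ≡ 3·1 = 3 ≡ 3 (mod 4).
    Then x = 5 + 15·3 = 50, valid modulo lcm(15, 4) = 60: x ≡ 50 (mod 60).
Verify: 50 mod 5 = 0 ✓, 50 mod 3 = 2 ✓, 50 mod 4 = 2 ✓.

x ≡ 50 (mod 60).


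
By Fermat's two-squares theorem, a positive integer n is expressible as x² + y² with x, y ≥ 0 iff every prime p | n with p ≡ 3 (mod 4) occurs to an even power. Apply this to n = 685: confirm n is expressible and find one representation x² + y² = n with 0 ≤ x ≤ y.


Step 1: Factor n = 685 = 5 · 137.
Step 2: Check the mod-4 condition on each prime factor: 5 ≡ 1 (mod 4), exponent 1; 137 ≡ 1 (mod 4), exponent 1.
All primes ≡ 3 (mod 4) appear to even exponent (or don't appear), so by the two-squares theorem n IS expressible as a sum of two squares.
Step 3: Build a representation. Here n = 5 · 137 is a product of primes ≡ 1 (mod 4). Each prime p ≡ 1 (mod 4) is itself a sum of two squares; find a² by testing p − a² for a perfect square:
  5: 5 − 1² = 4 = 2² ⇒ 5 = 1² + 2².
  137: 137 − 1² = 136, 137 − 2² = 133, 137 − 3² = 128, 137 − 4² = 121 = 11² ⇒ 137 = 4² + 11².
  Combine using the Brahmagupta–Fibonacci identity (a² + b²)(c² + d²) = (ac − bd)² + (ad + bc)² = (ac + bd)² + (ad − bc)²:
  5 · 137 = 685: from (1² + 2²)(4² + 11²), take (1·4 − 2·11, 1·11 + 2·4) = (4 − 22, 11 + 8) = (-18, 19); dropping signs (only squares matter) gives (18, 19); check 18² + 19² = 324 + 361 = 685 ✓.
Step 4: Order so x ≤ y and verify: 18² + 19² = 324 + 361 = 685 = n. ✓

n = 685 = 18² + 19² (one valid representation with x ≤ y).


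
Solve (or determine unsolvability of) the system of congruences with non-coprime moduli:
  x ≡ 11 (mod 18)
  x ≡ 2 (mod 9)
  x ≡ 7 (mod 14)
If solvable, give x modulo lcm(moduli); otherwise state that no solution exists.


Moduli 18, 9, 14 are not pairwise coprime, so CRT works modulo lcm(m_i) when all pairwise compatibility conditions hold.
Pairwise compatibility: gcd(m_i, m_j) must divide a_i - a_j for every pair.
Merge one congruence at a time:
  Start: x ≡ 11 (mod 18).
  Combine with x ≡ 2 (mod 9): gcd(18, 9) = 9; 2 - 11 = -9, which IS divisible by 9, so compatible.
    Write x = 11 + 18·t and substitute into x ≡ 2 (mod 9): 18·t ≡ 2 − 11 = -9 (mod 9).
    Divide the congruence (and modulus) by g = 9: 2·t ≡ -1 (mod 1).
    Modulo 1 every t works; take t = 0.
    Then x = 11 + 18·0 = 11, valid modulo lcm(18, 9) = 18: x ≡ 11 (mod 18).
  Combine with x ≡ 7 (mod 14): gcd(18, 14) = 2; 7 - 11 = -4, which IS divisible by 2, so compatible.
    Write x = 11 + 18·t and substitute into x ≡ 7 (mod 14): 18·t ≡ 7 − 11 = -4 (mod 14).
    Divide the congruence (and modulus) by g = 2: 9·t ≡ -2 (mod 7).
    Reduce coefficients mod 7: 2·t ≡ 5 (mod 7).
    The inverse of 2 mod 7 is 4 (since 2·4 = 8 = 1·7 + 1), so t ≡ 4·5 = 20 ≡ 6 (mod 7).
    Then x = 11 + 18·6 = 119, valid modulo lcm(18, 14) = 126: x ≡ 119 (mod 126).
Verify: 119 mod 18 = 11, 119 mod 9 = 2, 119 mod 14 = 7.

x ≡ 119 (mod 126).


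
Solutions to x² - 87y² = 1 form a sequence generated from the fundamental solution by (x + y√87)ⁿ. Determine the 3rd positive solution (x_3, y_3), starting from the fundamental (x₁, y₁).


Step 1: Find the fundamental solution (x₁, y₁) of x² - 87y² = 1.
  Expand √87 as a continued fraction. a₀ = ⌊√87⌋ = 9; iterate m_{k+1} = d_k·a_k − m_k, d_{k+1} = (87 − m_{k+1}²)/d_k, a_{k+1} = ⌊(a₀ + m_{k+1})/d_{k+1}⌋ (starting m₀ = 0, d₀ = 1), with convergents p_k = a_k·p_{k-1} + p_{k-2}, q_k = a_k·q_{k-1} + q_{k-2} (p₋₁ = 1, q₋₁ = 0):
  k = 0: a₀ = 9; p₀/q₀ = 9/1; p₀² − 87·q₀² = 81 − 87 = -6.
  k = 1: m = 9, d = 6, a = ⌊(9 + 9)/6⌋ = 3; p/q = (3·9 + 1)/(3·1 + 0) = 28/3; p² − 87·q² = 784 − 783 = 1.
  The first convergent with p² − 87·q² = 1 gives the fundamental solution (x₁, y₁) = (28, 3).
Step 2: Apply the recurrence (x_{n+1}, y_{n+1}) = (x₁x_n + 87y₁y_n, x₁y_n + y₁x_n) repeatedly.
  From (x_1, y_1) = (28, 3): x_2 = 28·28 + 87·3·3 = 1567; y_2 = 28·3 + 3·28 = 168.
  From (x_2, y_2) = (1567, 168): x_3 = 28·1567 + 87·3·168 = 87724; y_3 = 28·168 + 3·1567 = 9405.
Step 3: Verify x_3² - 87·y_3² = 7695500176 - 7695500175 = 1 (should be 1). ✓

(x_1, y_1) = (28, 3); (x_3, y_3) = (87724, 9405).


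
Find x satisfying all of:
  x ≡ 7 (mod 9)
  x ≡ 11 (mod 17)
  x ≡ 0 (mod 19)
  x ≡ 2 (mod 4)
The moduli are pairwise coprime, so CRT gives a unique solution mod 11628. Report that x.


Product of moduli M = 9 · 17 · 19 · 4 = 11628.
Merge one congruence at a time:
  Start: x ≡ 7 (mod 9).
  Combine with x ≡ 11 (mod 17); new modulus lcm = 153.
    Write x = 7 + 9·t and substitute into x ≡ 11 (mod 17): 9·t ≡ 11 − 7 = 4 (mod 17).
    The inverse of 9 mod 17 is 2 (since 9·2 = 18 = 1·17 + 1), so t ≡ 2·4 = 8 ≡ 8 (mod 17).
    Then x = 7 + 9·8 = 79, valid modulo lcm(9, 17) = 153: x ≡ 79 (mod 153).
  Combine with x ≡ 0 (mod 19); new modulus lcm = 2907.
    Write x = 79 + 153·t and substitute into x ≡ 0 (mod 19): 153·t ≡ 0 − 79 = -79 (mod 19).
    Reduce coefficients mod 19: 1·t ≡ 16 (mod 19).
    So t ≡ 16 (mod 19).
    Then x = 79 + 153·16 = 2527, valid modulo lcm(153, 19) = 2907: x ≡ 2527 (mod 2907).
  Combine with x ≡ 2 (mod 4); new modulus lcm = 11628.
    Write x = 2527 + 2907·t and substitute into x ≡ 2 (mod 4): 2907·t ≡ 2 − 2527 = -2525 (mod 4).
    Reduce coefficients mod 4: 3·t ≡ 3 (mod 4).
    The inverse of 3 mod 4 is 3 (since 3·3 = 9 = 2·4 + 1), so t ≡ 3·3 = 9 ≡ 1 (mod 4).
    Then x = 2527 + 2907·1 = 5434, valid modulo lcm(2907, 4) = 11628: x ≡ 5434 (mod 11628).
Verify against each original: 5434 mod 9 = 7, 5434 mod 17 = 11, 5434 mod 19 = 0, 5434 mod 4 = 2.

x ≡ 5434 (mod 11628).


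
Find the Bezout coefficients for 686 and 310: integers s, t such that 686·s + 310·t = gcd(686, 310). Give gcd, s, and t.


Euclidean algorithm on (686, 310) — divide until remainder is 0:
  686 = 2 · 310 + 66
  310 = 4 · 66 + 46
  66 = 1 · 46 + 20
  46 = 2 · 20 + 6
  20 = 3 · 6 + 2
  6 = 3 · 2 + 0
gcd(686, 310) = 2.
Track Bezout coefficients alongside the remainders: start with r₀ = 686 = a·1 + b·0 (s = 1, t = 0) and r₁ = 310 = a·0 + b·1 (s = 0, t = 1); each new remainder r_{k+1} = r_{k-1} − q_k·r_k inherits s_{k+1} = s_{k-1} − q_k·s_k, t_{k+1} = t_{k-1} − q_k·t_k, so r_k = a·s_k + b·t_k at every step:
  q = 2: r = 66, s = 1 − 2·0 = 1, t = 0 − 2·1 = -2  (check: 686·1 + 310·(-2) = 66)
  q = 4: r = 46, s = 0 − 4·1 = -4, t = 1 − 4·(-2) = 9  (check: 686·(-4) + 310·9 = 46)
  q = 1: r = 20, s = 1 − 1·(-4) = 5, t = -2 − 1·9 = -11  (check: 686·5 + 310·(-11) = 20)
  q = 2: r = 6, s = -4 − 2·5 = -14, t = 9 − 2·(-11) = 31  (check: 686·(-14) + 310·31 = 6)
  q = 3: r = 2, s = 5 − 3·(-14) = 47, t = -11 − 3·31 = -104  (check: 686·47 + 310·(-104) = 2)
The row with r = 2 (the gcd) gives the Bezout coefficients s = 47, t = -104.
Result: 686 · (47) + 310 · (-104) = 2.

gcd(686, 310) = 2; s = 47, t = -104 (check: 686·47 + 310·(-104) = 2).


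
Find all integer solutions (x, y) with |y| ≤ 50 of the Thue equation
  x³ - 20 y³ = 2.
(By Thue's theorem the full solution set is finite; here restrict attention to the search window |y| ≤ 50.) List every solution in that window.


The equation is x³ - 20y³ = 2. For fixed y, x³ = 20·y³ + 2, so a solution requires the RHS to be a perfect cube.
Strategy: iterate y from -50 to 50, compute RHS = 20·y³ + 2, and check whether it is a (positive or negative) perfect cube.
Check small values of y:
  y = 0: RHS = 2 is not a perfect cube.
  y = 1: RHS = 22 is not a perfect cube.
  y = -1: RHS = -18 is not a perfect cube.
  y = 2: RHS = 162 is not a perfect cube.
  y = -2: RHS = -158 is not a perfect cube.
  y = 3: RHS = 542 is not a perfect cube.
  y = -3: RHS = -538 is not a perfect cube.
Continuing the search up to |y| = 50 finds no solutions either.
No (x, y) in the scanned range satisfies the equation.

No integer solutions with |y| ≤ 50.


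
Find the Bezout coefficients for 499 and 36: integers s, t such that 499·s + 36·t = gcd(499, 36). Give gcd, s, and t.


Euclidean algorithm on (499, 36) — divide until remainder is 0:
  499 = 13 · 36 + 31
  36 = 1 · 31 + 5
  31 = 6 · 5 + 1
  5 = 5 · 1 + 0
gcd(499, 36) = 1.
Track Bezout coefficients alongside the remainders: start with r₀ = 499 = a·1 + b·0 (s = 1, t = 0) and r₁ = 36 = a·0 + b·1 (s = 0, t = 1); each new remainder r_{k+1} = r_{k-1} − q_k·r_k inherits s_{k+1} = s_{k-1} − q_k·s_k, t_{k+1} = t_{k-1} − q_k·t_k, so r_k = a·s_k + b·t_k at every step:
  q = 13: r = 31, s = 1 − 13·0 = 1, t = 0 − 13·1 = -13  (check: 499·1 + 36·(-13) = 31)
  q = 1: r = 5, s = 0 − 1·1 = -1, t = 1 − 1·(-13) = 14  (check: 499·(-1) + 36·14 = 5)
  q = 6: r = 1, s = 1 − 6·(-1) = 7, t = -13 − 6·14 = -97  (check: 499·7 + 36·(-97) = 1)
The row with r = 1 (the gcd) gives the Bezout coefficients s = 7, t = -97.
Result: 499 · (7) + 36 · (-97) = 1.

gcd(499, 36) = 1; s = 7, t = -97 (check: 499·7 + 36·(-97) = 1).


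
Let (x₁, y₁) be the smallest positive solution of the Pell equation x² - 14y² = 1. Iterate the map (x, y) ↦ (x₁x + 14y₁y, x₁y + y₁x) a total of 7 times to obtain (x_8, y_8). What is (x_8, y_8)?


Step 1: Find the fundamental solution (x₁, y₁) of x² - 14y² = 1.
  Expand √14 as a continued fraction. a₀ = ⌊√14⌋ = 3; iterate m_{k+1} = d_k·a_k − m_k, d_{k+1} = (14 − m_{k+1}²)/d_k, a_{k+1} = ⌊(a₀ + m_{k+1})/d_{k+1}⌋ (starting m₀ = 0, d₀ = 1), with convergents p_k = a_k·p_{k-1} + p_{k-2}, q_k = a_k·q_{k-1} + q_{k-2} (p₋₁ = 1, q₋₁ = 0):
  k = 0: a₀ = 3; p₀/q₀ = 3/1; p₀² − 14·q₀² = 9 − 14 = -5.
  k = 1: m = 3, d = 5, a = ⌊(3 + 3)/5⌋ = 1; p/q = (1·3 + 1)/(1·1 + 0) = 4/1; p² − 14·q² = 16 − 14 = 2.
  k = 2: m = 2, d = 2, a = ⌊(3 + 2)/2⌋ = 2; p/q = (2·4 + 3)/(2·1 + 1) = 11/3; p² − 14·q² = 121 − 126 = -5.
  k = 3: m = 2, d = 5, a = ⌊(3 + 2)/5⌋ = 1; p/q = (1·11 + 4)/(1·3 + 1) = 15/4; p² − 14·q² = 225 − 224 = 1.
  The first convergent with p² − 14·q² = 1 gives the fundamental solution (x₁, y₁) = (15, 4).
Step 2: Apply the recurrence (x_{n+1}, y_{n+1}) = (x₁x_n + 14y₁y_n, x₁y_n + y₁x_n) repeatedly.
  From (x_1, y_1) = (15, 4): x_2 = 15·15 + 14·4·4 = 449; y_2 = 15·4 + 4·15 = 120.
  From (x_2, y_2) = (449, 120): x_3 = 15·449 + 14·4·120 = 13455; y_3 = 15·120 + 4·449 = 3596.
  From (x_3, y_3) = (13455, 3596): x_4 = 15·13455 + 14·4·3596 = 403201; y_4 = 15·3596 + 4·13455 = 107760.
  From (x_4, y_4) = (403201, 107760): x_5 = 15·403201 + 14·4·107760 = 12082575; y_5 = 15·107760 + 4·403201 = 3229204.
  From (x_5, y_5) = (12082575, 3229204): x_6 = 15·12082575 + 14·4·3229204 = 362074049; y_6 = 15·3229204 + 4·12082575 = 96768360.
  From (x_6, y_6) = (362074049, 96768360): x_7 = 15·362074049 + 14·4·96768360 = 10850138895; y_7 = 15·96768360 + 4·362074049 = 2899821596.
  From (x_7, y_7) = (10850138895, 2899821596): x_8 = 15·10850138895 + 14·4·2899821596 = 325142092801; y_8 = 15·2899821596 + 4·10850138895 = 86897879520.
Step 3: Verify x_8² - 14·y_8² = 105717380511014096025601 - 105717380511014096025600 = 1 (should be 1). ✓

(x_1, y_1) = (15, 4); (x_8, y_8) = (325142092801, 86897879520).


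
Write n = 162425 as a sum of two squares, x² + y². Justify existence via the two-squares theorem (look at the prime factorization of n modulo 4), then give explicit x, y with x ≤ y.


Step 1: Factor n = 162425 = 5^2 · 73 · 89.
Step 2: Check the mod-4 condition on each prime factor: 5 ≡ 1 (mod 4), exponent 2; 73 ≡ 1 (mod 4), exponent 1; 89 ≡ 1 (mod 4), exponent 1.
All primes ≡ 3 (mod 4) appear to even exponent (or don't appear), so by the two-squares theorem n IS expressible as a sum of two squares.
Step 3: Build a representation. Group n = k² · m with k = 5 and m = 73 · 89 = 6497 (a product of primes ≡ 1 (mod 4)); a representation of m scales to one of n via (k·x)² + (k·y)² = k²(x² + y²). Each prime p ≡ 1 (mod 4) is itself a sum of two squares; find a² by testing p − a² for a perfect square:
  73: 73 − 1² = 72, 73 − 2² = 69, 73 − 3² = 64 = 8² ⇒ 73 = 3² + 8².
  89: 89 − 1² = 88, 89 − 2² = 85, 89 − 3² = 80, 89 − 4² = 73, 89 − 5² = 64 = 8² ⇒ 89 = 5² + 8².
  Combine using the Brahmagupta–Fibonacci identity (a² + b²)(c² + d²) = (ac − bd)² + (ad + bc)² = (ac + bd)² + (ad − bc)²:
  73 · 89 = 6497: from (3² + 8²)(5² + 8²), take (3·5 − 8·8, 3·8 + 8·5) = (15 − 64, 24 + 40) = (-49, 64); dropping signs (only squares matter) gives (49, 64); check 49² + 64² = 2401 + 4096 = 6497 ✓.
  Scale by k = 5: (5·49, 5·64) = (245, 320).
Step 4: Order so x ≤ y and verify: 245² + 320² = 60025 + 102400 = 162425 = n. ✓

n = 162425 = 245² + 320² (one valid representation with x ≤ y).


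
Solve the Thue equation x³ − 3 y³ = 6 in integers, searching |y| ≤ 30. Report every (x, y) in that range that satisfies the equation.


The equation is x³ - 3y³ = 6. For fixed y, x³ = 3·y³ + 6, so a solution requires the RHS to be a perfect cube.
Strategy: iterate y from -30 to 30, compute RHS = 3·y³ + 6, and check whether it is a (positive or negative) perfect cube.
Check small values of y:
  y = 0: RHS = 6 is not a perfect cube.
  y = 1: RHS = 9 is not a perfect cube.
  y = -1: RHS = 3 is not a perfect cube.
  y = 2: RHS = 30 is not a perfect cube.
  y = -2: RHS = -18 is not a perfect cube.
  y = 3: RHS = 87 is not a perfect cube.
  y = -3: RHS = -75 is not a perfect cube.
Continuing the search up to |y| = 30 finds no solutions either.
No (x, y) in the scanned range satisfies the equation.

No integer solutions with |y| ≤ 30.


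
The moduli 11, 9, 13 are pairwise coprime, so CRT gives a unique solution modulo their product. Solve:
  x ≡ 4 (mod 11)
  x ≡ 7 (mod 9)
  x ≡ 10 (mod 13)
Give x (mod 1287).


Moduli 11, 9, 13 are pairwise coprime; by CRT there is a unique solution modulo M = 11 · 9 · 13 = 1287.
Solve pairwise, accumulating the modulus:
  Start with x ≡ 4 (mod 11).
  Combine with x ≡ 7 (mod 9): since gcd(11, 9) = 1, we get a unique residue mod 99.
    Write x = 4 + 11·t and substitute into x ≡ 7 (mod 9): 11·t ≡ 7 − 4 = 3 (mod 9).
    Reduce coefficients mod 9: 2·t ≡ 3 (mod 9).
    The inverse of 2 mod 9 is 5 (since 2·5 = 10 = 1·9 + 1), so t ≡ 5·3 = 15 ≡ 6 (mod 9).
    Then x = 4 + 11·6 = 70, valid modulo lcm(11, 9) = 99: x ≡ 70 (mod 99).
  Combine with x ≡ 10 (mod 13): since gcd(99, 13) = 1, we get a unique residue mod 1287.
    Write x = 70 + 99·t and substitute into x ≡ 10 (mod 13): 99·t ≡ 10 − 70 = -60 (mod 13).
    Reduce coefficients mod 13: 8·t ≡ 5 (mod 13).
    The inverse of 8 mod 13 is 5 (since 8·5 = 40 = 3·13 + 1), so t ≡ 5·5 = 25 ≡ 12 (mod 13).
    Then x = 70 + 99·12 = 1258, valid modulo lcm(99, 13) = 1287: x ≡ 1258 (mod 1287).
Verify: 1258 mod 11 = 4 ✓, 1258 mod 9 = 7 ✓, 1258 mod 13 = 10 ✓.

x ≡ 1258 (mod 1287).


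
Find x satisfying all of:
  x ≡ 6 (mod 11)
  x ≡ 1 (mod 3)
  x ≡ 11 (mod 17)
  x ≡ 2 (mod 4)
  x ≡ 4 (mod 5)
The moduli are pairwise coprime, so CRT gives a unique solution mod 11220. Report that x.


Product of moduli M = 11 · 3 · 17 · 4 · 5 = 11220.
Merge one congruence at a time:
  Start: x ≡ 6 (mod 11).
  Combine with x ≡ 1 (mod 3); new modulus lcm = 33.
    Write x = 6 + 11·t and substitute into x ≡ 1 (mod 3): 11·t ≡ 1 − 6 = -5 (mod 3).
    Reduce coefficients mod 3: 2·t ≡ 1 (mod 3).
    The inverse of 2 mod 3 is 2 (since 2·2 = 4 = 1·3 + 1), so t ≡ 2·1 = 2 ≡ 2 (mod 3).
    Then x = 6 + 11·2 = 28, valid modulo lcm(11, 3) = 33: x ≡ 28 (mod 33).
  Combine with x ≡ 11 (mod 17); new modulus lcm = 561.
    Write x = 28 + 33·t and substitute into x ≡ 11 (mod 17): 33·t ≡ 11 − 28 = -17 (mod 17).
    Reduce coefficients mod 17: 16·t ≡ 0 (mod 17).
    The inverse of 16 mod 17 is 16 (since 16·16 = 256 = 15·17 + 1), so t ≡ 16·0 = 0 ≡ 0 (mod 17).
    Then x = 28 + 33·0 = 28, valid modulo lcm(33, 17) = 561: x ≡ 28 (mod 561).
  Combine with x ≡ 2 (mod 4); new modulus lcm = 2244.
    Write x = 28 + 561·t and substitute into x ≡ 2 (mod 4): 561·t ≡ 2 − 28 = -26 (mod 4).
    Reduce coefficients mod 4: 1·t ≡ 2 (mod 4).
    So t ≡ 2 (mod 4).
    Then x = 28 + 561·2 = 1150, valid modulo lcm(561, 4) = 2244: x ≡ 1150 (mod 2244).
  Combine with x ≡ 4 (mod 5); new modulus lcm = 11220.
    Write x = 1150 + 2244·t and substitute into x ≡ 4 (mod 5): 2244·t ≡ 4 − 1150 = -1146 (mod 5).
    Reduce coefficients mod 5: 4·t ≡ 4 (mod 5).
    The inverse of 4 mod 5 is 4 (since 4·4 = 16 = 3·5 + 1), so t ≡ 4·4 = 16 ≡ 1 (mod 5).
    Then x = 1150 + 2244·1 = 3394, valid modulo lcm(2244, 5) = 11220: x ≡ 3394 (mod 11220).
Verify against each original: 3394 mod 11 = 6, 3394 mod 3 = 1, 3394 mod 17 = 11, 3394 mod 4 = 2, 3394 mod 5 = 4.

x ≡ 3394 (mod 11220).


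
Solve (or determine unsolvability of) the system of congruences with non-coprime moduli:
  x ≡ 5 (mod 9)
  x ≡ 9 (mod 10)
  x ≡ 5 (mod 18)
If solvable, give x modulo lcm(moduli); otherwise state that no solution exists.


Moduli 9, 10, 18 are not pairwise coprime, so CRT works modulo lcm(m_i) when all pairwise compatibility conditions hold.
Pairwise compatibility: gcd(m_i, m_j) must divide a_i - a_j for every pair.
Merge one congruence at a time:
  Start: x ≡ 5 (mod 9).
  Combine with x ≡ 9 (mod 10): gcd(9, 10) = 1; 9 - 5 = 4, which IS divisible by 1, so compatible.
    Write x = 5 + 9·t and substitute into x ≡ 9 (mod 10): 9·t ≡ 9 − 5 = 4 (mod 10).
    The inverse of 9 mod 10 is 9 (since 9·9 = 81 = 8·10 + 1), so t ≡ 9·4 = 36 ≡ 6 (mod 10).
    Then x = 5 + 9·6 = 59, valid modulo lcm(9, 10) = 90: x ≡ 59 (mod 90).
  Combine with x ≡ 5 (mod 18): gcd(90, 18) = 18; 5 - 59 = -54, which IS divisible by 18, so compatible.
    Write x = 59 + 90·t and substitute into x ≡ 5 (mod 18): 90·t ≡ 5 − 59 = -54 (mod 18).
    Divide the congruence (and modulus) by g = 18: 5·t ≡ -3 (mod 1).
    Modulo 1 every t works; take t = 0.
    Then x = 59 + 90·0 = 59, valid modulo lcm(90, 18) = 90: x ≡ 59 (mod 90).
Verify: 59 mod 9 = 5, 59 mod 10 = 9, 59 mod 18 = 5.

x ≡ 59 (mod 90).


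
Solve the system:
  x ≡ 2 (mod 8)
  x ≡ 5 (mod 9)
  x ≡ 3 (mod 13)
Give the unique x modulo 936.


Moduli 8, 9, 13 are pairwise coprime; by CRT there is a unique solution modulo M = 8 · 9 · 13 = 936.
Solve pairwise, accumulating the modulus:
  Start with x ≡ 2 (mod 8).
  Combine with x ≡ 5 (mod 9): since gcd(8, 9) = 1, we get a unique residue mod 72.
    Write x = 2 + 8·t and substitute into x ≡ 5 (mod 9): 8·t ≡ 5 − 2 = 3 (mod 9).
    The inverse of 8 mod 9 is 8 (since 8·8 = 64 = 7·9 + 1), so t ≡ 8·3 = 24 ≡ 6 (mod 9).
    Then x = 2 + 8·6 = 50, valid modulo lcm(8, 9) = 72: x ≡ 50 (mod 72).
  Combine with x ≡ 3 (mod 13): since gcd(72, 13) = 1, we get a unique residue mod 936.
    Write x = 50 + 72·t and substitute into x ≡ 3 (mod 13): 72·t ≡ 3 − 50 = -47 (mod 13).
    Reduce coefficients mod 13: 7·t ≡ 5 (mod 13).
    The inverse of 7 mod 13 is 2 (since 7·2 = 14 = 1·13 + 1), so t ≡ 2·5 = 10 ≡ 10 (mod 13).
    Then x = 50 + 72·10 = 770, valid modulo lcm(72, 13) = 936: x ≡ 770 (mod 936).
Verify: 770 mod 8 = 2 ✓, 770 mod 9 = 5 ✓, 770 mod 13 = 3 ✓.

x ≡ 770 (mod 936).


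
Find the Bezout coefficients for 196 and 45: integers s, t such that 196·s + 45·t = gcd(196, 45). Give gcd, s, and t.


Euclidean algorithm on (196, 45) — divide until remainder is 0:
  196 = 4 · 45 + 16
  45 = 2 · 16 + 13
  16 = 1 · 13 + 3
  13 = 4 · 3 + 1
  3 = 3 · 1 + 0
gcd(196, 45) = 1.
Track Bezout coefficients alongside the remainders: start with r₀ = 196 = a·1 + b·0 (s = 1, t = 0) and r₁ = 45 = a·0 + b·1 (s = 0, t = 1); each new remainder r_{k+1} = r_{k-1} − q_k·r_k inherits s_{k+1} = s_{k-1} − q_k·s_k, t_{k+1} = t_{k-1} − q_k·t_k, so r_k = a·s_k + b·t_k at every step:
  q = 4: r = 16, s = 1 − 4·0 = 1, t = 0 − 4·1 = -4  (check: 196·1 + 45·(-4) = 16)
  q = 2: r = 13, s = 0 − 2·1 = -2, t = 1 − 2·(-4) = 9  (check: 196·(-2) + 45·9 = 13)
  q = 1: r = 3, s = 1 − 1·(-2) = 3, t = -4 − 1·9 = -13  (check: 196·3 + 45·(-13) = 3)
  q = 4: r = 1, s = -2 − 4·3 = -14, t = 9 − 4·(-13) = 61  (check: 196·(-14) + 45·61 = 1)
The row with r = 1 (the gcd) gives the Bezout coefficients s = -14, t = 61.
Result: 196 · (-14) + 45 · (61) = 1.

gcd(196, 45) = 1; s = -14, t = 61 (check: 196·(-14) + 45·61 = 1).


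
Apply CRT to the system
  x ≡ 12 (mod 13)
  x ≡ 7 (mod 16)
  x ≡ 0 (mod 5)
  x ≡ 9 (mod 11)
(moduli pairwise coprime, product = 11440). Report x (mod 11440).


Product of moduli M = 13 · 16 · 5 · 11 = 11440.
Merge one congruence at a time:
  Start: x ≡ 12 (mod 13).
  Combine with x ≡ 7 (mod 16); new modulus lcm = 208.
    Write x = 12 + 13·t and substitute into x ≡ 7 (mod 16): 13·t ≡ 7 − 12 = -5 (mod 16).
    Reduce coefficients mod 16: 13·t ≡ 11 (mod 16).
    The inverse of 13 mod 16 is 5 (since 13·5 = 65 = 4·16 + 1), so t ≡ 5·11 = 55 ≡ 7 (mod 16).
    Then x = 12 + 13·7 = 103, valid modulo lcm(13, 16) = 208: x ≡ 103 (mod 208).
  Combine with x ≡ 0 (mod 5); new modulus lcm = 1040.
    Write x = 103 + 208·t and substitute into x ≡ 0 (mod 5): 208·t ≡ 0 − 103 = -103 (mod 5).
    Reduce coefficients mod 5: 3·t ≡ 2 (mod 5).
    The inverse of 3 mod 5 is 2 (since 3·2 = 6 = 1·5 + 1), so t ≡ 2·2 = 4 ≡ 4 (mod 5).
    Then x = 103 + 208·4 = 935, valid modulo lcm(208, 5) = 1040: x ≡ 935 (mod 1040).
  Combine with x ≡ 9 (mod 11); new modulus lcm = 11440.
    Write x = 935 + 1040·t and substitute into x ≡ 9 (mod 11): 1040·t ≡ 9 − 935 = -926 (mod 11).
    Reduce coefficients mod 11: 6·t ≡ 9 (mod 11).
    The inverse of 6 mod 11 is 2 (since 6·2 = 12 = 1·11 + 1), so t ≡ 2·9 = 18 ≡ 7 (mod 11).
    Then x = 935 + 1040·7 = 8215, valid modulo lcm(1040, 11) = 11440: x ≡ 8215 (mod 11440).
Verify against each original: 8215 mod 13 = 12, 8215 mod 16 = 7, 8215 mod 5 = 0, 8215 mod 11 = 9.

x ≡ 8215 (mod 11440).
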